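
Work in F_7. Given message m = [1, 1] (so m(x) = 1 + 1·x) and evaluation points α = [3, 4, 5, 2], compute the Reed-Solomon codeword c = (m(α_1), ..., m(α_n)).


c = [4, 5, 6, 3]

Message polynomial: m(x) = 1 + 1·x (mod 7).
For each evaluation point α_i, compute m(α_i) mod 7:
  α_1 = 3: Horner steps 1 → 4, so m(3) = 4.
  α_2 = 4: Horner steps 1 → 5, so m(4) = 5.
  α_3 = 5: Horner steps 1 → 6, so m(5) = 6.
  α_4 = 2: Horner steps 1 → 3, so m(2) = 3.
Codeword c = [4, 5, 6, 3] ∈ F_7^4.


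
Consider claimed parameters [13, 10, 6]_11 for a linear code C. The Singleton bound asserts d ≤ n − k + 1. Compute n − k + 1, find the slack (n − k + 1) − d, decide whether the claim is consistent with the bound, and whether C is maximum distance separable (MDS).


Singleton RHS = n − k + 1 = 4, slack = -2, bound violated (no such code; not MDS).

Singleton bound: d ≤ n − k + 1.
Here n = 13, k = 10, so n − k + 1 = 4.
Given d = 6, check d ≤ 4: NO.
Slack = (n − k + 1) − d = -2.
The slack is negative: d = 6 exceeds n − k + 1 = 4 by 2, so the Singleton bound is violated and no linear [13, 10, 6]_11 code can exist. In particular it is not MDS (MDS requires d = n − k + 1 exactly).
Description: the claimed parameters are [13, 10, 6]_11; such a code would be impossible (violates the Singleton bound).


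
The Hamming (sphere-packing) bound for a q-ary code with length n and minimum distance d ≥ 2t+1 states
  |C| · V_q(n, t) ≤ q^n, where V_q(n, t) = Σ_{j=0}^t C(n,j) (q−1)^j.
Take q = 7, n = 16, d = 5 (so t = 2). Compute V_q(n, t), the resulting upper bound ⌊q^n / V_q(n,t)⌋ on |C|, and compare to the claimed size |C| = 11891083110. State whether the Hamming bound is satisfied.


V_q(n, t) = 4417, q^n = 33232930569601, Hamming bound = 7523869270, |C| = 11891083110 > bound (violated).

Step 1: Compute V_q(n, t) = Σ_{j=0}^2 C(n, j) (q−1)^j.
  j = 0: C(16,0)·(6)^0 = 1·1 = 1.
  j = 1: C(16,1)·(6)^1 = 16·6 = 96.
  j = 2: C(16,2)·(6)^2 = 120·36 = 4320.
  V_q(n, t) = 1 + 96 + 4320 = 4417.
Step 2: q^n = 7^16 = 33232930569601.
Step 3: Hamming bound ⌊q^n / V_q(n,t)⌋ = ⌊33232930569601/4417⌋ = 7523869270.
Step 4: Compare |C| = 11891083110 to 7523869270: violated.
The claimed |C| lies above the Hamming bound, so no 7-ary code of length 16 with d ≥ 5 can have 11891083110 codewords.


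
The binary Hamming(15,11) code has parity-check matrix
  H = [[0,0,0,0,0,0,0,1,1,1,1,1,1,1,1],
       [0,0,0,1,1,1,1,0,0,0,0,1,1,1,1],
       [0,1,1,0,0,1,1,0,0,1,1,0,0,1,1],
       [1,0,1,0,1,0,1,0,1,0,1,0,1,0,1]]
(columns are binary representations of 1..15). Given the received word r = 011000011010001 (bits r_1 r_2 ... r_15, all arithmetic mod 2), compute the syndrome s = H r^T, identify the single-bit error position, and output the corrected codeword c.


s = (0, 1, 0, 0)^T, error position = 4, corrected codeword c = 011100011010001

Compute s = H r^T mod 2 one row at a time:
  s_1 = 1 + 1 + 0 + 1 + 0 + 0 + 0 + 1 = 4 ≡ 0 (mod 2).
  s_2 = 0 + 0 + 0 + 0 + 0 + 0 + 0 + 1 = 1 ≡ 1 (mod 2).
  s_3 = 1 + 1 + 0 + 0 + 0 + 1 + 0 + 1 = 4 ≡ 0 (mod 2).
  s_4 = 0 + 1 + 0 + 0 + 1 + 1 + 0 + 1 = 4 ≡ 0 (mod 2).
s = (0, 1, 0, 0)^T — this equals column 4 of H (binary 0100), so error is at position 4.
Correct: flip bit 4 of r = 011000011010001 to get c = 011100011010001.


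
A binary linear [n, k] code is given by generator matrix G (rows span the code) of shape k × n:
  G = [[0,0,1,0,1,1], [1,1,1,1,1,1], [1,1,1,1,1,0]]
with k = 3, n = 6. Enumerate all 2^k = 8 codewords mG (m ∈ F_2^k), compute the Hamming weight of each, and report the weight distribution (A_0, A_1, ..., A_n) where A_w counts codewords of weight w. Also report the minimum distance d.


Weight distribution: A_0 = 1, A_1 = 1, A_2 = 1, A_3 = 2, A_4 = 1, A_5 = 1, A_6 = 1. Minimum distance d = 1.

Enumerate all 2^3 = 8 messages m ∈ F_2^3.
For each, compute codeword c = mG in F_2^6, then tally its weight.
  m = 000 → c = 000000, weight = 0.
  m = 100 → c = 001011, weight = 3.
  m = 010 → c = 111111, weight = 6.
  m = 110 → c = 110100, weight = 3.
  m = 001 → c = 111110, weight = 5.
  m = 101 → c = 110101, weight = 4.
  m = 011 → c = 000001, weight = 1.
  m = 111 → c = 001010, weight = 2.
Tally weights:
  weight 0: 1 codewords.
  weight 1: 1 codewords.
  weight 2: 1 codewords.
  weight 3: 2 codewords.
  weight 4: 1 codewords.
  weight 5: 1 codewords.
  weight 6: 1 codewords.
Minimum distance d = smallest w > 0 with A_w > 0 = 1.
Sanity: Σ A_w = 8 = 2^3 = 8 ✓.


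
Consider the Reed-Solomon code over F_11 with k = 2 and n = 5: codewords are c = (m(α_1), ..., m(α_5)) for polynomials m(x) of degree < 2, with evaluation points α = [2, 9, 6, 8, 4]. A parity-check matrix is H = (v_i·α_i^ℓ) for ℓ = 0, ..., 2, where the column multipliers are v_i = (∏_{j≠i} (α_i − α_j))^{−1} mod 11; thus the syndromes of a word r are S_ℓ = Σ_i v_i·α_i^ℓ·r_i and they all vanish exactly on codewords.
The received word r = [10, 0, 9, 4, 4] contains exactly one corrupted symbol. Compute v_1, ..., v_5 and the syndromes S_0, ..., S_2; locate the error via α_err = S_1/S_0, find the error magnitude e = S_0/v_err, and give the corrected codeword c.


S = (8, 9, 6), error at position 4, error magnitude e = 1, c = [10, 0, 9, 3, 4].

Step 1: column multipliers v_i = (∏_{j≠i}(α_i − α_j))^{−1} mod 11.
  i = 1 (α = 2): (2−9)(2−6)(2−8)(2−4) = (−7)·(−4)·(−6)·(−2) = 336 ≡ 6, so v_1 = 6^{−1} = 2 (mod 11).
  i = 2 (α = 9): (9−2)(9−6)(9−8)(9−4) = 7·3·1·5 = 105 ≡ 6, so v_2 = 6^{−1} = 2 (mod 11).
  i = 3 (α = 6): (6−2)(6−9)(6−8)(6−4) = 4·(−3)·(−2)·2 = 48 ≡ 4, so v_3 = 4^{−1} = 3 (mod 11).
  i = 4 (α = 8): (8−2)(8−9)(8−6)(8−4) = 6·(−1)·2·4 = −48 ≡ 7, so v_4 = 7^{−1} = 8 (mod 11).
  i = 5 (α = 4): (4−2)(4−9)(4−6)(4−8) = 2·(−5)·(−2)·(−4) = −80 ≡ 8, so v_5 = 8^{−1} = 7 (mod 11).
  v = [2, 2, 3, 8, 7].
Step 2: syndromes of r = [10, 0, 9, 4, 4] (all sums mod 11).
  S_0 = Σ v_i r_i = 2·10 + 2·0 + 3·9 + 8·4 + 7·4 = 107 ≡ 8.
  S_1 = Σ v_i α_i r_i = 2·2·10 + 2·9·0 + 3·6·9 + 8·8·4 + 7·4·4 = 570 ≡ 9.
  α_i^2 mod 11 = [4, 4, 3, 9, 5].
  S_2 = Σ v_i α_i^2 r_i = 2·4·10 + 2·4·0 + 3·3·9 + 8·9·4 + 7·5·4 = 589 ≡ 6.
  S = (8, 9, 6) ≠ 0, so r is not a codeword (an error is present).
Step 3: locate the error. For a single error e at position i, S_ℓ = v_i·e·α_i^ℓ, so α_err = S_1/S_0.
  S_0^{−1} = 8^{−1} = 7 (mod 11), so α_err = 9·7 = 63 ≡ 8 = α_4. Error position i = 4.
  Consistency check: S_2/S_1 = 6·5 = 30 ≡ 8 = α_err ✓ (single-error assumption holds).
Step 4: error magnitude e = S_0/v_4 = S_0·∏_{j≠4}(α_4 − α_j) = 8·7 = 56 ≡ 1 (mod 11).
Step 5: correct position 4: c_4 = r_4 − e = 4 − 1 ≡ 3 (mod 11). Hence c = [10, 0, 9, 3, 4].
  Check: interpolating c through the α_i gives m(x) = 5 + 8·x (degree < 2) with m(α_i) = c_i for every i, so c is indeed a codeword.


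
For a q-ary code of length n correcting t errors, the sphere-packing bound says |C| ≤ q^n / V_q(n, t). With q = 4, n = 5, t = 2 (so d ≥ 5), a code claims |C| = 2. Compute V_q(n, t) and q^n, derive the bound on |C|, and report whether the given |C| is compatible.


V_q(n, t) = 106, q^n = 1024, Hamming bound = 9, |C| = 2 ≤ bound (satisfied).

Step 1: Compute V_q(n, t) = Σ_{j=0}^2 C(n, j) (q−1)^j.
  j = 0: C(5,0)·(3)^0 = 1·1 = 1.
  j = 1: C(5,1)·(3)^1 = 5·3 = 15.
  j = 2: C(5,2)·(3)^2 = 10·9 = 90.
  V_q(n, t) = 1 + 15 + 90 = 106.
Step 2: q^n = 4^5 = 1024.
Step 3: Hamming bound ⌊q^n / V_q(n,t)⌋ = ⌊1024/106⌋ = 9.
Step 4: Compare |C| = 2 to 9: satisfied.
The claimed |C| lies below the Hamming bound.


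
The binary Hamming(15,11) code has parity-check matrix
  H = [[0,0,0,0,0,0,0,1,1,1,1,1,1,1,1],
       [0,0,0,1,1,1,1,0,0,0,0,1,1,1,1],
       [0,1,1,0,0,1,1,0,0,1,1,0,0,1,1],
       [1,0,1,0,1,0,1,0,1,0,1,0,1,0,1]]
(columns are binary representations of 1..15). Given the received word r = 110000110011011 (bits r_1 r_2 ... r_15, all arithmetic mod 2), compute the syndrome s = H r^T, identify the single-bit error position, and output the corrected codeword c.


s = (1, 0, 1, 0)^T, error position = 10, corrected codeword c = 110000110111011

Compute s = H r^T mod 2 one row at a time:
  s_1 = 1 + 0 + 0 + 1 + 1 + 0 + 1 + 1 = 5 ≡ 1 (mod 2).
  s_2 = 0 + 0 + 0 + 1 + 1 + 0 + 1 + 1 = 4 ≡ 0 (mod 2).
  s_3 = 1 + 0 + 0 + 1 + 0 + 1 + 1 + 1 = 5 ≡ 1 (mod 2).
  s_4 = 1 + 0 + 0 + 1 + 0 + 1 + 0 + 1 = 4 ≡ 0 (mod 2).
s = (1, 0, 1, 0)^T — this equals column 10 of H (binary 1010), so error is at position 10.
Correct: flip bit 10 of r = 110000110011011 to get c = 110000110111011.


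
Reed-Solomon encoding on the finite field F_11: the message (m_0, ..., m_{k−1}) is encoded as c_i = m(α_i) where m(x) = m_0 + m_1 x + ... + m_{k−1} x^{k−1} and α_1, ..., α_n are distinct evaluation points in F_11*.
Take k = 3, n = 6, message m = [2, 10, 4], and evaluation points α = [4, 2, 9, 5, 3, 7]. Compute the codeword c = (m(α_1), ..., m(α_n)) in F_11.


c = [7, 5, 9, 9, 2, 4]

Message polynomial: m(x) = 2 + 10·x + 4·x^2 (mod 11).
For each evaluation point α_i, compute m(α_i) mod 11:
  α_1 = 4: Horner steps 4 → 4 → 7, so m(4) = 7.
  α_2 = 2: Horner steps 4 → 7 → 5, so m(2) = 5.
  α_3 = 9: Horner steps 4 → 2 → 9, so m(9) = 9.
  α_4 = 5: Horner steps 4 → 8 → 9, so m(5) = 9.
  α_5 = 3: Horner steps 4 → 0 → 2, so m(3) = 2.
  α_6 = 7: Horner steps 4 → 5 → 4, so m(7) = 4.
Codeword c = [7, 5, 9, 9, 2, 4] ∈ F_11^6.


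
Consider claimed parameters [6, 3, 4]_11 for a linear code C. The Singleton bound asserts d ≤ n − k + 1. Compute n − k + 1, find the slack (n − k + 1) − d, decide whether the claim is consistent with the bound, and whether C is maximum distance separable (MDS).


Singleton RHS = n − k + 1 = 4, slack = 0, bound satisfied, MDS.

Singleton bound: d ≤ n − k + 1.
Here n = 6, k = 3, so n − k + 1 = 4.
Given d = 4, check d ≤ 4: YES.
Slack = (n − k + 1) − d = 0.
The code is MDS (slack = 0).
Description: the claimed parameters are [6, 3, 4]_11; such a code would be MDS (meets Singleton bound).


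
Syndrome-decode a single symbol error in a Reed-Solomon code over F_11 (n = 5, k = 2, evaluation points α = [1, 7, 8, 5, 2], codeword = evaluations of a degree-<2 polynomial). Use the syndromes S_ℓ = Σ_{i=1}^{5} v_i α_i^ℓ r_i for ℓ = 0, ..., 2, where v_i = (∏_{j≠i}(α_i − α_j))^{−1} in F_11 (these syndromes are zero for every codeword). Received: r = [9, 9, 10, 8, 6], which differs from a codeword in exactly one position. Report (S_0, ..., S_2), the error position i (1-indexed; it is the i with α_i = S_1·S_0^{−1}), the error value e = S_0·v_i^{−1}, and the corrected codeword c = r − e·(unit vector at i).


S = (3, 10, 4), error at position 2, error magnitude e = 7, c = [9, 2, 10, 8, 6].

Step 1: column multipliers v_i = (∏_{j≠i}(α_i − α_j))^{−1} mod 11.
  i = 1 (α = 1): (1−7)(1−8)(1−5)(1−2) = (−6)·(−7)·(−4)·(−1) = 168 ≡ 3, so v_1 = 3^{−1} = 4 (mod 11).
  i = 2 (α = 7): (7−1)(7−8)(7−5)(7−2) = 6·(−1)·2·5 = −60 ≡ 6, so v_2 = 6^{−1} = 2 (mod 11).
  i = 3 (α = 8): (8−1)(8−7)(8−5)(8−2) = 7·1·3·6 = 126 ≡ 5, so v_3 = 5^{−1} = 9 (mod 11).
  i = 4 (α = 5): (5−1)(5−7)(5−8)(5−2) = 4·(−2)·(−3)·3 = 72 ≡ 6, so v_4 = 6^{−1} = 2 (mod 11).
  i = 5 (α = 2): (2−1)(2−7)(2−8)(2−5) = 1·(−5)·(−6)·(−3) = −90 ≡ 9, so v_5 = 9^{−1} = 5 (mod 11).
  v = [4, 2, 9, 2, 5].
Step 2: syndromes of r = [9, 9, 10, 8, 6] (all sums mod 11).
  S_0 = Σ v_i r_i = 4·9 + 2·9 + 9·10 + 2·8 + 5·6 = 190 ≡ 3.
  S_1 = Σ v_i α_i r_i = 4·1·9 + 2·7·9 + 9·8·10 + 2·5·8 + 5·2·6 = 1022 ≡ 10.
  α_i^2 mod 11 = [1, 5, 9, 3, 4].
  S_2 = Σ v_i α_i^2 r_i = 4·1·9 + 2·5·9 + 9·9·10 + 2·3·8 + 5·4·6 = 1104 ≡ 4.
  S = (3, 10, 4) ≠ 0, so r is not a codeword (an error is present).
Step 3: locate the error. For a single error e at position i, S_ℓ = v_i·e·α_i^ℓ, so α_err = S_1/S_0.
  S_0^{−1} = 3^{−1} = 4 (mod 11), so α_err = 10·4 = 40 ≡ 7 = α_2. Error position i = 2.
  Consistency check: S_2/S_1 = 4·10 = 40 ≡ 7 = α_err ✓ (single-error assumption holds).
Step 4: error magnitude e = S_0/v_2 = S_0·∏_{j≠2}(α_2 − α_j) = 3·6 = 18 ≡ 7 (mod 11).
Step 5: correct position 2: c_2 = r_2 − e = 9 − 7 ≡ 2 (mod 11). Hence c = [9, 2, 10, 8, 6].
  Check: interpolating c through the α_i gives m(x) = 1 + 8·x (degree < 2) with m(α_i) = c_i for every i, so c is indeed a codeword.


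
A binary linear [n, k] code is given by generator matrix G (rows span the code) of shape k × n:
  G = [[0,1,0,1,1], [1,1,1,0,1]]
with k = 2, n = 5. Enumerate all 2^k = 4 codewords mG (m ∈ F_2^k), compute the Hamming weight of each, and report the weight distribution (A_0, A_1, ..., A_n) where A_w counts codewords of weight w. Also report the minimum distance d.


Weight distribution: A_0 = 1, A_3 = 2, A_4 = 1. Minimum distance d = 3.

Enumerate all 2^2 = 4 messages m ∈ F_2^2.
For each, compute codeword c = mG in F_2^5, then tally its weight.
  m = 00 → c = 00000, weight = 0.
  m = 10 → c = 01011, weight = 3.
  m = 01 → c = 11101, weight = 4.
  m = 11 → c = 10110, weight = 3.
Tally weights:
  weight 0: 1 codewords.
  weight 3: 2 codewords.
  weight 4: 1 codewords.
Minimum distance d = smallest w > 0 with A_w > 0 = 3.
Sanity: Σ A_w = 4 = 2^2 = 4 ✓.


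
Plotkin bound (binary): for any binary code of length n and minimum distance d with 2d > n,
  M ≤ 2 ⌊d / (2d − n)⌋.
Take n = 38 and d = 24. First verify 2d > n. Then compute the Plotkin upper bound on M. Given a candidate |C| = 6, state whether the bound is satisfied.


Plotkin bound M ≤ 4; given |C| = 6 > bound (violated).

Check applicability: 2d = 48, n = 38.
2d − n = 10 > 0, so Plotkin applies.
Compute d/(2d−n) = 24/10 ≈ 2.4000.
⌊d/(2d−n)⌋ = 2.
Plotkin bound: M ≤ 2·2 = 4.
Given |C| = 6, check: VIOLATED.
This |C| is above the Plotkin bound, so no binary code with n = 38, d = 24 and 6 codewords exists.


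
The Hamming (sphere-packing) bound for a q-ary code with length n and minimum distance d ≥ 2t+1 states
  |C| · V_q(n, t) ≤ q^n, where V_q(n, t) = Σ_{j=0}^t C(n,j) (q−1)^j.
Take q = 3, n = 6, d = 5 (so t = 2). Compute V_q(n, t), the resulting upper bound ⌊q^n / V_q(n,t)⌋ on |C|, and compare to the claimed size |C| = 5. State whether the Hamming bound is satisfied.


V_q(n, t) = 73, q^n = 729, Hamming bound = 9, |C| = 5 ≤ bound (satisfied).

Step 1: Compute V_q(n, t) = Σ_{j=0}^2 C(n, j) (q−1)^j.
  j = 0: C(6,0)·(2)^0 = 1·1 = 1.
  j = 1: C(6,1)·(2)^1 = 6·2 = 12.
  j = 2: C(6,2)·(2)^2 = 15·4 = 60.
  V_q(n, t) = 1 + 12 + 60 = 73.
Step 2: q^n = 3^6 = 729.
Step 3: Hamming bound ⌊q^n / V_q(n,t)⌋ = ⌊729/73⌋ = 9.
Step 4: Compare |C| = 5 to 9: satisfied.
The claimed |C| lies below the Hamming bound.


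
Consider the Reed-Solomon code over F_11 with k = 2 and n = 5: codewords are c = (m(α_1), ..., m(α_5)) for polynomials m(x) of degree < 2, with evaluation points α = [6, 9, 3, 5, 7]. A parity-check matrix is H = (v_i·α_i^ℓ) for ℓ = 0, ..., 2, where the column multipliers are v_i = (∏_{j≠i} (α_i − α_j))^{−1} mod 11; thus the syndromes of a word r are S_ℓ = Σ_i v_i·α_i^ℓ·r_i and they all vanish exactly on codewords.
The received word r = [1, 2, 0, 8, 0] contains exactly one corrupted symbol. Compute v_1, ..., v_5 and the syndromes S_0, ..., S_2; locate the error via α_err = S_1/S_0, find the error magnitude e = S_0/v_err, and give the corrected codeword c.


S = (1, 7, 5), error at position 5, error magnitude e = 6, c = [1, 2, 0, 8, 5].

Step 1: column multipliers v_i = (∏_{j≠i}(α_i − α_j))^{−1} mod 11.
  i = 1 (α = 6): (6−9)(6−3)(6−5)(6−7) = (−3)·3·1·(−1) = 9 ≡ 9, so v_1 = 9^{−1} = 5 (mod 11).
  i = 2 (α = 9): (9−6)(9−3)(9−5)(9−7) = 3·6·4·2 = 144 ≡ 1, so v_2 = 1^{−1} = 1 (mod 11).
  i = 3 (α = 3): (3−6)(3−9)(3−5)(3−7) = (−3)·(−6)·(−2)·(−4) = 144 ≡ 1, so v_3 = 1^{−1} = 1 (mod 11).
  i = 4 (α = 5): (5−6)(5−9)(5−3)(5−7) = (−1)·(−4)·2·(−2) = −16 ≡ 6, so v_4 = 6^{−1} = 2 (mod 11).
  i = 5 (α = 7): (7−6)(7−9)(7−3)(7−5) = 1·(−2)·4·2 = −16 ≡ 6, so v_5 = 6^{−1} = 2 (mod 11).
  v = [5, 1, 1, 2, 2].
Step 2: syndromes of r = [1, 2, 0, 8, 0] (all sums mod 11).
  S_0 = Σ v_i r_i = 5·1 + 1·2 + 1·0 + 2·8 + 2·0 = 23 ≡ 1.
  S_1 = Σ v_i α_i r_i = 5·6·1 + 1·9·2 + 1·3·0 + 2·5·8 + 2·7·0 = 128 ≡ 7.
  α_i^2 mod 11 = [3, 4, 9, 3, 5].
  S_2 = Σ v_i α_i^2 r_i = 5·3·1 + 1·4·2 + 1·9·0 + 2·3·8 + 2·5·0 = 71 ≡ 5.
  S = (1, 7, 5) ≠ 0, so r is not a codeword (an error is present).
Step 3: locate the error. For a single error e at position i, S_ℓ = v_i·e·α_i^ℓ, so α_err = S_1/S_0.
  S_0^{−1} = 1^{−1} = 1 (mod 11), so α_err = 7·1 = 7 ≡ 7 = α_5. Error position i = 5.
  Consistency check: S_2/S_1 = 5·8 = 40 ≡ 7 = α_err ✓ (single-error assumption holds).
Step 4: error magnitude e = S_0/v_5 = S_0·∏_{j≠5}(α_5 − α_j) = 1·6 = 6 ≡ 6 (mod 11).
Step 5: correct position 5: c_5 = r_5 − e = 0 − 6 ≡ 5 (mod 11). Hence c = [1, 2, 0, 8, 5].
  Check: interpolating c through the α_i gives m(x) = 10 + 4·x (degree < 2) with m(α_i) = c_i for every i, so c is indeed a codeword.


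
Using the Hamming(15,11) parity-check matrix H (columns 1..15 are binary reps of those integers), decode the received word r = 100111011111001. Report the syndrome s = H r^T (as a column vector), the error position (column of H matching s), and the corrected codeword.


s = (0, 1, 0, 1)^T, error position = 5, corrected codeword c = 100101011111001

Compute s = H r^T mod 2 one row at a time:
  s_1 = 1 + 1 + 1 + 1 + 1 + 0 + 0 + 1 = 6 ≡ 0 (mod 2).
  s_2 = 1 + 1 + 1 + 0 + 1 + 0 + 0 + 1 = 5 ≡ 1 (mod 2).
  s_3 = 0 + 0 + 1 + 0 + 1 + 1 + 0 + 1 = 4 ≡ 0 (mod 2).
  s_4 = 1 + 0 + 1 + 0 + 1 + 1 + 0 + 1 = 5 ≡ 1 (mod 2).
s = (0, 1, 0, 1)^T — this equals column 5 of H (binary 0101), so error is at position 5.
Correct: flip bit 5 of r = 100111011111001 to get c = 100101011111001.


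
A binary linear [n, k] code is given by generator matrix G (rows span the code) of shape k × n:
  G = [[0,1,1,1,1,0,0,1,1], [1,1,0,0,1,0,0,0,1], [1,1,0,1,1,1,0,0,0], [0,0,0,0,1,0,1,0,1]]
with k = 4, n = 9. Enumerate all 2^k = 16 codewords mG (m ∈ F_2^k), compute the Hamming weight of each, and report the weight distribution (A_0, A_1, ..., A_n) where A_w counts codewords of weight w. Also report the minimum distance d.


Weight distribution: A_0 = 1, A_3 = 3, A_4 = 3, A_5 = 4, A_6 = 4, A_7 = 1. Minimum distance d = 3.

Enumerate all 2^4 = 16 messages m ∈ F_2^4.
For each, compute codeword c = mG in F_2^9, then tally its weight.
  m = 0000 → c = 000000000, weight = 0.
  m = 1000 → c = 011110011, weight = 6.
  m = 0100 → c = 110010001, weight = 4.
  m = 1100 → c = 101100010, weight = 4.
  m = 0010 → c = 110111000, weight = 5.
  m = 1010 → c = 101001011, weight = 5.
  m = 0110 → c = 000101001, weight = 3.
  m = 1110 → c = 011011010, weight = 5.
  m = 0001 → c = 000010101, weight = 3.
  m = 1001 → c = 011100110, weight = 5.
  m = 0101 → c = 110000100, weight = 3.
  m = 1101 → c = 101110111, weight = 7.
  m = 0011 → c = 110101101, weight = 6.
  m = 1011 → c = 101011110, weight = 6.
  m = 0111 → c = 000111100, weight = 4.
  m = 1111 → c = 011001111, weight = 6.
Tally weights:
  weight 0: 1 codewords.
  weight 3: 3 codewords.
  weight 4: 3 codewords.
  weight 5: 4 codewords.
  weight 6: 4 codewords.
  weight 7: 1 codewords.
Minimum distance d = smallest w > 0 with A_w > 0 = 3.
Sanity: Σ A_w = 16 = 2^4 = 16 ✓.


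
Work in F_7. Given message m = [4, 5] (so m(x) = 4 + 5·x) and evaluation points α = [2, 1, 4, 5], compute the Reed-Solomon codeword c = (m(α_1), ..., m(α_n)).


c = [0, 2, 3, 1]

Message polynomial: m(x) = 4 + 5·x (mod 7).
For each evaluation point α_i, compute m(α_i) mod 7:
  α_1 = 2: Horner steps 5 → 0, so m(2) = 0.
  α_2 = 1: Horner steps 5 → 2, so m(1) = 2.
  α_3 = 4: Horner steps 5 → 3, so m(4) = 3.
  α_4 = 5: Horner steps 5 → 1, so m(5) = 1.
Codeword c = [0, 2, 3, 1] ∈ F_7^4.


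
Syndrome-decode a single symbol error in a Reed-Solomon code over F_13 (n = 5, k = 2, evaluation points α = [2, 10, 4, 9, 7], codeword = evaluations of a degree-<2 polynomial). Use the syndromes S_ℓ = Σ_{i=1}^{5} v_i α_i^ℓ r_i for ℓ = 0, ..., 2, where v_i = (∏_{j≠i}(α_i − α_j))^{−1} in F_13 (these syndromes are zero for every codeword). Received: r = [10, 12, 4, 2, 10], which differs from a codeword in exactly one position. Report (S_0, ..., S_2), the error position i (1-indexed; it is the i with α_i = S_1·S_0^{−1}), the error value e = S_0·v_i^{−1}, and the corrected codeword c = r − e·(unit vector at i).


S = (11, 12, 6), error at position 5, error magnitude e = 2, c = [10, 12, 4, 2, 8].

Step 1: column multipliers v_i = (∏_{j≠i}(α_i − α_j))^{−1} mod 13.
  i = 1 (α = 2): (2−10)(2−4)(2−9)(2−7) = (−8)·(−2)·(−7)·(−5) = 560 ≡ 1, so v_1 = 1^{−1} = 1 (mod 13).
  i = 2 (α = 10): (10−2)(10−4)(10−9)(10−7) = 8·6·1·3 = 144 ≡ 1, so v_2 = 1^{−1} = 1 (mod 13).
  i = 3 (α = 4): (4−2)(4−10)(4−9)(4−7) = 2·(−6)·(−5)·(−3) = −180 ≡ 2, so v_3 = 2^{−1} = 7 (mod 13).
  i = 4 (α = 9): (9−2)(9−10)(9−4)(9−7) = 7·(−1)·5·2 = −70 ≡ 8, so v_4 = 8^{−1} = 5 (mod 13).
  i = 5 (α = 7): (7−2)(7−10)(7−4)(7−9) = 5·(−3)·3·(−2) = 90 ≡ 12, so v_5 = 12^{−1} = 12 (mod 13).
  v = [1, 1, 7, 5, 12].
Step 2: syndromes of r = [10, 12, 4, 2, 10] (all sums mod 13).
  S_0 = Σ v_i r_i = 1·10 + 1·12 + 7·4 + 5·2 + 12·10 = 180 ≡ 11.
  S_1 = Σ v_i α_i r_i = 1·2·10 + 1·10·12 + 7·4·4 + 5·9·2 + 12·7·10 = 1182 ≡ 12.
  α_i^2 mod 13 = [4, 9, 3, 3, 10].
  S_2 = Σ v_i α_i^2 r_i = 1·4·10 + 1·9·12 + 7·3·4 + 5·3·2 + 12·10·10 = 1462 ≡ 6.
  S = (11, 12, 6) ≠ 0, so r is not a codeword (an error is present).
Step 3: locate the error. For a single error e at position i, S_ℓ = v_i·e·α_i^ℓ, so α_err = S_1/S_0.
  S_0^{−1} = 11^{−1} = 6 (mod 13), so α_err = 12·6 = 72 ≡ 7 = α_5. Error position i = 5.
  Consistency check: S_2/S_1 = 6·12 = 72 ≡ 7 = α_err ✓ (single-error assumption holds).
Step 4: error magnitude e = S_0/v_5 = S_0·∏_{j≠5}(α_5 − α_j) = 11·12 = 132 ≡ 2 (mod 13).
Step 5: correct position 5: c_5 = r_5 − e = 10 − 2 ≡ 8 (mod 13). Hence c = [10, 12, 4, 2, 8].
  Check: interpolating c through the α_i gives m(x) = 3 + 10·x (degree < 2) with m(α_i) = c_i for every i, so c is indeed a codeword.


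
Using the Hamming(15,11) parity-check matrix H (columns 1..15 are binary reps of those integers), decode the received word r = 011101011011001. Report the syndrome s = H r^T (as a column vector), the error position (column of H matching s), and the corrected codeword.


s = (1, 0, 1, 0)^T, error position = 10, corrected codeword c = 011101011111001

Compute s = H r^T mod 2 one row at a time:
  s_1 = 1 + 1 + 0 + 1 + 1 + 0 + 0 + 1 = 5 ≡ 1 (mod 2).
  s_2 = 1 + 0 + 1 + 0 + 1 + 0 + 0 + 1 = 4 ≡ 0 (mod 2).
  s_3 = 1 + 1 + 1 + 0 + 0 + 1 + 0 + 1 = 5 ≡ 1 (mod 2).
  s_4 = 0 + 1 + 0 + 0 + 1 + 1 + 0 + 1 = 4 ≡ 0 (mod 2).
s = (1, 0, 1, 0)^T — this equals column 10 of H (binary 1010), so error is at position 10.
Correct: flip bit 10 of r = 011101011011001 to get c = 011101011111001.


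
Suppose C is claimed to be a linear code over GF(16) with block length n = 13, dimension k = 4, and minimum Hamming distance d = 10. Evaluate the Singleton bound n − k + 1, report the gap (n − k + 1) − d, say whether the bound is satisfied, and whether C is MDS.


Singleton RHS = n − k + 1 = 10, slack = 0, bound satisfied, MDS.

Singleton bound: d ≤ n − k + 1.
Here n = 13, k = 4, so n − k + 1 = 10.
Given d = 10, check d ≤ 10: YES.
Slack = (n − k + 1) − d = 0.
The code is MDS (slack = 0).
Description: the claimed parameters are [13, 4, 10]_16; such a code would be MDS (meets Singleton bound).


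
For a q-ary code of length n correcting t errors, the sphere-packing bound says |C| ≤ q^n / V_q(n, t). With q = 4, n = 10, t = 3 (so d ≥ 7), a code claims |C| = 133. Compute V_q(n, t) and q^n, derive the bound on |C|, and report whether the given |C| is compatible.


V_q(n, t) = 3676, q^n = 1048576, Hamming bound = 285, |C| = 133 ≤ bound (satisfied).

Step 1: Compute V_q(n, t) = Σ_{j=0}^3 C(n, j) (q−1)^j.
  j = 0: C(10,0)·(3)^0 = 1·1 = 1.
  j = 1: C(10,1)·(3)^1 = 10·3 = 30.
  j = 2: C(10,2)·(3)^2 = 45·9 = 405.
  j = 3: C(10,3)·(3)^3 = 120·27 = 3240.
  V_q(n, t) = 1 + 30 + 405 + 3240 = 3676.
Step 2: q^n = 4^10 = 1048576.
Step 3: Hamming bound ⌊q^n / V_q(n,t)⌋ = ⌊1048576/3676⌋ = 285.
Step 4: Compare |C| = 133 to 285: satisfied.
The claimed |C| lies below the Hamming bound.


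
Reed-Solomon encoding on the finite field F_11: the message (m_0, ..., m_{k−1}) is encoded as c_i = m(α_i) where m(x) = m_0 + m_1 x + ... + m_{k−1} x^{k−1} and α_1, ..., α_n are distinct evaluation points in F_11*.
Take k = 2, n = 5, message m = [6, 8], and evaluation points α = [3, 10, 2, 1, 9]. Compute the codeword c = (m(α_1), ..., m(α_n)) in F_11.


c = [8, 9, 0, 3, 1]

Message polynomial: m(x) = 6 + 8·x (mod 11).
For each evaluation point α_i, compute m(α_i) mod 11:
  α_1 = 3: Horner steps 8 → 8, so m(3) = 8.
  α_2 = 10: Horner steps 8 → 9, so m(10) = 9.
  α_3 = 2: Horner steps 8 → 0, so m(2) = 0.
  α_4 = 1: Horner steps 8 → 3, so m(1) = 3.
  α_5 = 9: Horner steps 8 → 1, so m(9) = 1.
Codeword c = [8, 9, 0, 3, 1] ∈ F_11^5.


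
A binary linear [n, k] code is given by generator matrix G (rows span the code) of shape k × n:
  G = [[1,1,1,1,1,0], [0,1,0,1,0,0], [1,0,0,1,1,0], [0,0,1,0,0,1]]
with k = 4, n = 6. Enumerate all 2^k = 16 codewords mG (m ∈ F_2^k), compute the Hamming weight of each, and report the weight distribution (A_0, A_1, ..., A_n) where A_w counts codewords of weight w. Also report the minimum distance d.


Weight distribution: A_0 = 1, A_2 = 6, A_3 = 4, A_4 = 1, A_5 = 4. Minimum distance d = 2.

Enumerate all 2^4 = 16 messages m ∈ F_2^4.
For each, compute codeword c = mG in F_2^6, then tally its weight.
  m = 0000 → c = 000000, weight = 0.
  m = 1000 → c = 111110, weight = 5.
  m = 0100 → c = 010100, weight = 2.
  m = 1100 → c = 101010, weight = 3.
  m = 0010 → c = 100110, weight = 3.
  m = 1010 → c = 011000, weight = 2.
  m = 0110 → c = 110010, weight = 3.
  m = 1110 → c = 001100, weight = 2.
  m = 0001 → c = 001001, weight = 2.
  m = 1001 → c = 110111, weight = 5.
  m = 0101 → c = 011101, weight = 4.
  m = 1101 → c = 100011, weight = 3.
  m = 0011 → c = 101111, weight = 5.
  m = 1011 → c = 010001, weight = 2.
  m = 0111 → c = 111011, weight = 5.
  m = 1111 → c = 000101, weight = 2.
Tally weights:
  weight 0: 1 codewords.
  weight 2: 6 codewords.
  weight 3: 4 codewords.
  weight 4: 1 codewords.
  weight 5: 4 codewords.
Minimum distance d = smallest w > 0 with A_w > 0 = 2.
Sanity: Σ A_w = 16 = 2^4 = 16 ✓.


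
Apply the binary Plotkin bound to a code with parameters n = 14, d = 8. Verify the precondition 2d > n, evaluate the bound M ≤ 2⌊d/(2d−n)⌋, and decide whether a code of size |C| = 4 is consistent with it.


Plotkin bound M ≤ 8; given |C| = 4 ≤ bound (satisfied).

Check applicability: 2d = 16, n = 14.
2d − n = 2 > 0, so Plotkin applies.
Compute d/(2d−n) = 8/2 ≈ 4.0000.
⌊d/(2d−n)⌋ = 4.
Plotkin bound: M ≤ 2·4 = 8.
Given |C| = 4, check: satisfied.
This |C| is below the Plotkin bound.


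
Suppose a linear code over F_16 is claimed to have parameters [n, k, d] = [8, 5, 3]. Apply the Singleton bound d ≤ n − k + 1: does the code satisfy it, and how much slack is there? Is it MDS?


Singleton RHS = n − k + 1 = 4, slack = 1, bound satisfied, not MDS.

Singleton bound: d ≤ n − k + 1.
Here n = 8, k = 5, so n − k + 1 = 4.
Given d = 3, check d ≤ 4: YES.
Slack = (n − k + 1) − d = 1.
The code is NOT MDS (slack = 1 > 0).
Description: the claimed parameters are [8, 5, 3]_16; such a code would be non-MDS.


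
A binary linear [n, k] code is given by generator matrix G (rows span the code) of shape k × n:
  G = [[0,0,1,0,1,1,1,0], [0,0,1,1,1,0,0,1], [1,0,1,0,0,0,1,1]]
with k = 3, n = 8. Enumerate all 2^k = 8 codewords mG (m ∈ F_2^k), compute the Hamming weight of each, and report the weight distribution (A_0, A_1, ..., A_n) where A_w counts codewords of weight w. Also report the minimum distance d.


Weight distribution: A_0 = 1, A_4 = 7. Minimum distance d = 4.

Enumerate all 2^3 = 8 messages m ∈ F_2^3.
For each, compute codeword c = mG in F_2^8, then tally its weight.
  m = 000 → c = 00000000, weight = 0.
  m = 100 → c = 00101110, weight = 4.
  m = 010 → c = 00111001, weight = 4.
  m = 110 → c = 00010111, weight = 4.
  m = 001 → c = 10100011, weight = 4.
  m = 101 → c = 10001101, weight = 4.
  m = 011 → c = 10011010, weight = 4.
  m = 111 → c = 10110100, weight = 4.
Tally weights:
  weight 0: 1 codewords.
  weight 4: 7 codewords.
Minimum distance d = smallest w > 0 with A_w > 0 = 4.
Sanity: Σ A_w = 8 = 2^3 = 8 ✓.


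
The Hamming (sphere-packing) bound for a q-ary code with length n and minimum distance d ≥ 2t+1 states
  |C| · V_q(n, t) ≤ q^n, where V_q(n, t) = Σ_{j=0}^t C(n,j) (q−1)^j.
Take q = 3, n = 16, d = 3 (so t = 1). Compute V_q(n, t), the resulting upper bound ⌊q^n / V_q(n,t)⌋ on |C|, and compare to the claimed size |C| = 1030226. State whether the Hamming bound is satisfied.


V_q(n, t) = 33, q^n = 43046721, Hamming bound = 1304446, |C| = 1030226 ≤ bound (satisfied).

Step 1: Compute V_q(n, t) = Σ_{j=0}^1 C(n, j) (q−1)^j.
  j = 0: C(16,0)·(2)^0 = 1·1 = 1.
  j = 1: C(16,1)·(2)^1 = 16·2 = 32.
  V_q(n, t) = 1 + 32 = 33.
Step 2: q^n = 3^16 = 43046721.
Step 3: Hamming bound ⌊q^n / V_q(n,t)⌋ = ⌊43046721/33⌋ = 1304446.
Step 4: Compare |C| = 1030226 to 1304446: satisfied.
The claimed |C| lies below the Hamming bound.


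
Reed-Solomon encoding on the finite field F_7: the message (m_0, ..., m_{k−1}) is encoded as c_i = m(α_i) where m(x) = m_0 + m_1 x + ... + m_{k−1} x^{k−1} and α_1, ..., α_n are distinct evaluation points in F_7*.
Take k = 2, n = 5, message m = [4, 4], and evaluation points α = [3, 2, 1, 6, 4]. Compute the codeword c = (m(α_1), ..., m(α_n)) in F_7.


c = [2, 5, 1, 0, 6]

Message polynomial: m(x) = 4 + 4·x (mod 7).
For each evaluation point α_i, compute m(α_i) mod 7:
  α_1 = 3: Horner steps 4 → 2, so m(3) = 2.
  α_2 = 2: Horner steps 4 → 5, so m(2) = 5.
  α_3 = 1: Horner steps 4 → 1, so m(1) = 1.
  α_4 = 6: Horner steps 4 → 0, so m(6) = 0.
  α_5 = 4: Horner steps 4 → 6, so m(4) = 6.
Codeword c = [2, 5, 1, 0, 6] ∈ F_7^5.


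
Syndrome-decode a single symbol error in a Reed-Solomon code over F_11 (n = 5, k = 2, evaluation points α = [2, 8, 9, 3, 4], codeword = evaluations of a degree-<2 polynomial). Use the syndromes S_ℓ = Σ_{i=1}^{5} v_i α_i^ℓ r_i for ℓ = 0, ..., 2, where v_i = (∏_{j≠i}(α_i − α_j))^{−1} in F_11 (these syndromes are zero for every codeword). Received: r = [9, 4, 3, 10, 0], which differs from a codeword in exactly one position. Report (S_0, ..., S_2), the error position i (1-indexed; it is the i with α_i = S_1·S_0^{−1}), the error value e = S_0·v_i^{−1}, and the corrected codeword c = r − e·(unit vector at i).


S = (9, 4, 3), error at position 3, error magnitude e = 9, c = [9, 4, 5, 10, 0].

Step 1: column multipliers v_i = (∏_{j≠i}(α_i − α_j))^{−1} mod 11.
  i = 1 (α = 2): (2−8)(2−9)(2−3)(2−4) = (−6)·(−7)·(−1)·(−2) = 84 ≡ 7, so v_1 = 7^{−1} = 8 (mod 11).
  i = 2 (α = 8): (8−2)(8−9)(8−3)(8−4) = 6·(−1)·5·4 = −120 ≡ 1, so v_2 = 1^{−1} = 1 (mod 11).
  i = 3 (α = 9): (9−2)(9−8)(9−3)(9−4) = 7·1·6·5 = 210 ≡ 1, so v_3 = 1^{−1} = 1 (mod 11).
  i = 4 (α = 3): (3−2)(3−8)(3−9)(3−4) = 1·(−5)·(−6)·(−1) = −30 ≡ 3, so v_4 = 3^{−1} = 4 (mod 11).
  i = 5 (α = 4): (4−2)(4−8)(4−9)(4−3) = 2·(−4)·(−5)·1 = 40 ≡ 7, so v_5 = 7^{−1} = 8 (mod 11).
  v = [8, 1, 1, 4, 8].
Step 2: syndromes of r = [9, 4, 3, 10, 0] (all sums mod 11).
  S_0 = Σ v_i r_i = 8·9 + 1·4 + 1·3 + 4·10 + 8·0 = 119 ≡ 9.
  S_1 = Σ v_i α_i r_i = 8·2·9 + 1·8·4 + 1·9·3 + 4·3·10 + 8·4·0 = 323 ≡ 4.
  α_i^2 mod 11 = [4, 9, 4, 9, 5].
  S_2 = Σ v_i α_i^2 r_i = 8·4·9 + 1·9·4 + 1·4·3 + 4·9·10 + 8·5·0 = 696 ≡ 3.
  S = (9, 4, 3) ≠ 0, so r is not a codeword (an error is present).
Step 3: locate the error. For a single error e at position i, S_ℓ = v_i·e·α_i^ℓ, so α_err = S_1/S_0.
  S_0^{−1} = 9^{−1} = 5 (mod 11), so α_err = 4·5 = 20 ≡ 9 = α_3. Error position i = 3.
  Consistency check: S_2/S_1 = 3·3 = 9 ≡ 9 = α_err ✓ (single-error assumption holds).
Step 4: error magnitude e = S_0/v_3 = S_0·∏_{j≠3}(α_3 − α_j) = 9·1 = 9 ≡ 9 (mod 11).
Step 5: correct position 3: c_3 = r_3 − e = 3 − 9 ≡ 5 (mod 11). Hence c = [9, 4, 5, 10, 0].
  Check: interpolating c through the α_i gives m(x) = 7 + 1·x (degree < 2) with m(α_i) = c_i for every i, so c is indeed a codeword.


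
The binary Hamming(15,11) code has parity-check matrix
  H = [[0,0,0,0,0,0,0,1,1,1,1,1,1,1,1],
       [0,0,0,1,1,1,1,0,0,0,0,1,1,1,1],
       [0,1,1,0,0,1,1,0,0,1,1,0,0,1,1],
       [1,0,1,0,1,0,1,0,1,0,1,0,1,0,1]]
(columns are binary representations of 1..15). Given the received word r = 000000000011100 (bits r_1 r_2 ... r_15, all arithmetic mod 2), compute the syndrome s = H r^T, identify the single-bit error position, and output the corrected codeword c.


s = (1, 0, 1, 0)^T, error position = 10, corrected codeword c = 000000000111100

Compute s = H r^T mod 2 one row at a time:
  s_1 = 0 + 0 + 0 + 1 + 1 + 1 + 0 + 0 = 3 ≡ 1 (mod 2).
  s_2 = 0 + 0 + 0 + 0 + 1 + 1 + 0 + 0 = 2 ≡ 0 (mod 2).
  s_3 = 0 + 0 + 0 + 0 + 0 + 1 + 0 + 0 = 1 ≡ 1 (mod 2).
  s_4 = 0 + 0 + 0 + 0 + 0 + 1 + 1 + 0 = 2 ≡ 0 (mod 2).
s = (1, 0, 1, 0)^T — this equals column 10 of H (binary 1010), so error is at position 10.
Correct: flip bit 10 of r = 000000000011100 to get c = 000000000111100.


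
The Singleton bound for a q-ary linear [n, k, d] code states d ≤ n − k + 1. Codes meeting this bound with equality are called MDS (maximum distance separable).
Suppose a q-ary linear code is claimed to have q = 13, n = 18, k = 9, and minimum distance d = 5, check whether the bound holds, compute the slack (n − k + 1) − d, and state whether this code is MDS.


Singleton RHS = n − k + 1 = 10, slack = 5, bound satisfied, not MDS.

Singleton bound: d ≤ n − k + 1.
Here n = 18, k = 9, so n − k + 1 = 10.
Given d = 5, check d ≤ 10: YES.
Slack = (n − k + 1) − d = 5.
The code is NOT MDS (slack = 5 > 0).
Description: the claimed parameters are [18, 9, 5]_13; such a code would be non-MDS.


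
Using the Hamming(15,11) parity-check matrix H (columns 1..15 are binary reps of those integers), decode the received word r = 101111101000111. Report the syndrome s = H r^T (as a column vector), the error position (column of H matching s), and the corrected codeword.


s = (0, 1, 1, 1)^T, error position = 7, corrected codeword c = 101111001000111

Compute s = H r^T mod 2 one row at a time:
  s_1 = 0 + 1 + 0 + 0 + 0 + 1 + 1 + 1 = 4 ≡ 0 (mod 2).
  s_2 = 1 + 1 + 1 + 1 + 0 + 1 + 1 + 1 = 7 ≡ 1 (mod 2).
  s_3 = 0 + 1 + 1 + 1 + 0 + 0 + 1 + 1 = 5 ≡ 1 (mod 2).
  s_4 = 1 + 1 + 1 + 1 + 1 + 0 + 1 + 1 = 7 ≡ 1 (mod 2).
s = (0, 1, 1, 1)^T — this equals column 7 of H (binary 0111), so error is at position 7.
Correct: flip bit 7 of r = 101111101000111 to get c = 101111001000111.


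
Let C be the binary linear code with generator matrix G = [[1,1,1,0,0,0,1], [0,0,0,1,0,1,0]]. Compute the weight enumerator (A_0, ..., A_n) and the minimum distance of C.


Weight distribution: A_0 = 1, A_2 = 1, A_4 = 1, A_6 = 1. Minimum distance d = 2.

Enumerate all 2^2 = 4 messages m ∈ F_2^2.
For each, compute codeword c = mG in F_2^7, then tally its weight.
  m = 00 → c = 0000000, weight = 0.
  m = 10 → c = 1110001, weight = 4.
  m = 01 → c = 0001010, weight = 2.
  m = 11 → c = 1111011, weight = 6.
Tally weights:
  weight 0: 1 codewords.
  weight 2: 1 codewords.
  weight 4: 1 codewords.
  weight 6: 1 codewords.
Minimum distance d = smallest w > 0 with A_w > 0 = 2.
Sanity: Σ A_w = 4 = 2^2 = 4 ✓.


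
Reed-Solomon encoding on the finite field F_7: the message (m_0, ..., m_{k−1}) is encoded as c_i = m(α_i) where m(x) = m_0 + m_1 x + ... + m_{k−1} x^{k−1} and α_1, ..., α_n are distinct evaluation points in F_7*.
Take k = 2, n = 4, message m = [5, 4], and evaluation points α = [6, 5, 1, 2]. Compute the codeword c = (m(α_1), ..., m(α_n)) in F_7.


c = [1, 4, 2, 6]

Message polynomial: m(x) = 5 + 4·x (mod 7).
For each evaluation point α_i, compute m(α_i) mod 7:
  α_1 = 6: Horner steps 4 → 1, so m(6) = 1.
  α_2 = 5: Horner steps 4 → 4, so m(5) = 4.
  α_3 = 1: Horner steps 4 → 2, so m(1) = 2.
  α_4 = 2: Horner steps 4 → 6, so m(2) = 6.
Codeword c = [1, 4, 2, 6] ∈ F_7^4.


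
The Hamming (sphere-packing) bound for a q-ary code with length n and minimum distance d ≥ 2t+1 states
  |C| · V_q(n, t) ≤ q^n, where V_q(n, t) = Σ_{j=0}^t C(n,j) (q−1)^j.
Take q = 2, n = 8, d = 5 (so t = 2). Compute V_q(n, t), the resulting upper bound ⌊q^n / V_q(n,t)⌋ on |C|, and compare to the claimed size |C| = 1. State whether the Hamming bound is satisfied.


V_q(n, t) = 37, q^n = 256, Hamming bound = 6, |C| = 1 ≤ bound (satisfied).

Step 1: Compute V_q(n, t) = Σ_{j=0}^2 C(n, j) (q−1)^j.
  j = 0: C(8,0)·(1)^0 = 1·1 = 1.
  j = 1: C(8,1)·(1)^1 = 8·1 = 8.
  j = 2: C(8,2)·(1)^2 = 28·1 = 28.
  V_q(n, t) = 1 + 8 + 28 = 37.
Step 2: q^n = 2^8 = 256.
Step 3: Hamming bound ⌊q^n / V_q(n,t)⌋ = ⌊256/37⌋ = 6.
Step 4: Compare |C| = 1 to 6: satisfied.
The claimed |C| lies below the Hamming bound.


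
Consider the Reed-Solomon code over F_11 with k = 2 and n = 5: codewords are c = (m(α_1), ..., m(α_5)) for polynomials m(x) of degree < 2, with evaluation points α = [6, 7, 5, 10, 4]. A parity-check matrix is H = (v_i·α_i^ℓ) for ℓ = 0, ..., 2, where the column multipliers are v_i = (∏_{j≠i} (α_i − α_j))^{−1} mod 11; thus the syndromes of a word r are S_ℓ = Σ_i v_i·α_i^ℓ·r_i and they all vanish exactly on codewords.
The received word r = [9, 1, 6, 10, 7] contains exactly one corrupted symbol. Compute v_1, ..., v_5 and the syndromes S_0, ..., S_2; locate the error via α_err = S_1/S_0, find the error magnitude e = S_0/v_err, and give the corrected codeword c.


S = (5, 9, 3), error at position 5, error magnitude e = 4, c = [9, 1, 6, 10, 3].

Step 1: column multipliers v_i = (∏_{j≠i}(α_i − α_j))^{−1} mod 11.
  i = 1 (α = 6): (6−7)(6−5)(6−10)(6−4) = (−1)·1·(−4)·2 = 8 ≡ 8, so v_1 = 8^{−1} = 7 (mod 11).
  i = 2 (α = 7): (7−6)(7−5)(7−10)(7−4) = 1·2·(−3)·3 = −18 ≡ 4, so v_2 = 4^{−1} = 3 (mod 11).
  i = 3 (α = 5): (5−6)(5−7)(5−10)(5−4) = (−1)·(−2)·(−5)·1 = −10 ≡ 1, so v_3 = 1^{−1} = 1 (mod 11).
  i = 4 (α = 10): (10−6)(10−7)(10−5)(10−4) = 4·3·5·6 = 360 ≡ 8, so v_4 = 8^{−1} = 7 (mod 11).
  i = 5 (α = 4): (4−6)(4−7)(4−5)(4−10) = (−2)·(−3)·(−1)·(−6) = 36 ≡ 3, so v_5 = 3^{−1} = 4 (mod 11).
  v = [7, 3, 1, 7, 4].
Step 2: syndromes of r = [9, 1, 6, 10, 7] (all sums mod 11).
  S_0 = Σ v_i r_i = 7·9 + 3·1 + 1·6 + 7·10 + 4·7 = 170 ≡ 5.
  S_1 = Σ v_i α_i r_i = 7·6·9 + 3·7·1 + 1·5·6 + 7·10·10 + 4·4·7 = 1241 ≡ 9.
  α_i^2 mod 11 = [3, 5, 3, 1, 5].
  S_2 = Σ v_i α_i^2 r_i = 7·3·9 + 3·5·1 + 1·3·6 + 7·1·10 + 4·5·7 = 432 ≡ 3.
  S = (5, 9, 3) ≠ 0, so r is not a codeword (an error is present).
Step 3: locate the error. For a single error e at position i, S_ℓ = v_i·e·α_i^ℓ, so α_err = S_1/S_0.
  S_0^{−1} = 5^{−1} = 9 (mod 11), so α_err = 9·9 = 81 ≡ 4 = α_5. Error position i = 5.
  Consistency check: S_2/S_1 = 3·5 = 15 ≡ 4 = α_err ✓ (single-error assumption holds).
Step 4: error magnitude e = S_0/v_5 = S_0·∏_{j≠5}(α_5 − α_j) = 5·3 = 15 ≡ 4 (mod 11).
Step 5: correct position 5: c_5 = r_5 − e = 7 − 4 ≡ 3 (mod 11). Hence c = [9, 1, 6, 10, 3].
  Check: interpolating c through the α_i gives m(x) = 2 + 3·x (degree < 2) with m(α_i) = c_i for every i, so c is indeed a codeword.
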